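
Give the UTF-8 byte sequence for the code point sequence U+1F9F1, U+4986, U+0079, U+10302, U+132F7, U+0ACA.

F0 9F A7 B1 E4 A6 86 79 F0 90 8C 82 F0 93 8B B7 E0 AB 8A

U+1F9F1: 4-byte form → F0 9F A7 B1.
U+4986: 3-byte form → E4 A6 86.
U+0079: 1-byte form → 79.
U+10302: 4-byte form → F0 90 8C 82.
U+132F7: 4-byte form → F0 93 8B B7.
U+0ACA: 3-byte form → E0 AB 8A.
Concatenated (19 bytes): F0 9F A7 B1 E4 A6 86 79 F0 90 8C 82 F0 93 8B B7 E0 AB 8A.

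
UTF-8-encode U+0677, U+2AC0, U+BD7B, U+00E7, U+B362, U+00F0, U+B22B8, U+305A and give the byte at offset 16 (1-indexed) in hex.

1-indexed offset 16 is 0-indexed offset 15.
U+0677 → 2-byte form D9 B7 at offsets 0–1.
U+2AC0 → 3-byte form E2 AB 80 at offsets 2–4.
U+BD7B → 3-byte form EB B5 BB at offsets 5–7.
U+00E7 → 2-byte form C3 A7 at offsets 8–9.
U+B362 → 3-byte form EB 8D A2 at offsets 10–12.
U+00F0 → 2-byte form C3 B0 at offsets 13–14.
U+B22B8 → 4-byte form F2 B2 8A B8 at offsets 15–18.
Offset 15 falls in char 7's range; it's byte 1 of F2 B2 8A B8 = 0xF2.

0xF2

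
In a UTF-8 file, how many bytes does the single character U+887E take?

U+887E = 0x887E. UTF-8 uses 1 byte below 0x80, 2 below 0x800, 3 below 0x10000, 4 up to 0x10FFFF. 0x887E is in U+0800–U+FFFF → 3 bytes.

3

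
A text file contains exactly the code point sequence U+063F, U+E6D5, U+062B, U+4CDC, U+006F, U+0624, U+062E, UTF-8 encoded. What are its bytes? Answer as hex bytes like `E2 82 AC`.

D8 BF EE 9B 95 D8 AB E4 B3 9C 6F D8 A4 D8 AE

U+063F: 2-byte form → D8 BF.
U+E6D5: 3-byte form → EE 9B 95.
U+062B: 2-byte form → D8 AB.
U+4CDC: 3-byte form → E4 B3 9C.
U+006F: 1-byte form → 6F.
U+0624: 2-byte form → D8 A4.
U+062E: 2-byte form → D8 AE.
Concatenated (15 bytes): D8 BF EE 9B 95 D8 AB E4 B3 9C 6F D8 A4 D8 AE.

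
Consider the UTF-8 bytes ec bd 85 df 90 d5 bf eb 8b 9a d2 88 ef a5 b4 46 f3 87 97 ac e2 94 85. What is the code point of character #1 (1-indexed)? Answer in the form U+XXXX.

Offset 0: leading byte 0xEC = 11101100 → 3-byte char #1 = EC BD 85.
Leading byte 0xEC = 11101100 matches 1110xxxx → 3-byte sequence.
Byte 1: 0xEC = 11101100, payload 1100 (4 bits).
Byte 2: 0xBD = 10111101 (10xxxxxx ✓), payload 111101.
Byte 3: 0x85 = 10000101 (10xxxxxx ✓), payload 000101.
Concatenate: 1100111101000101 = 0xCF45 (16 bits → U+CF45).

U+CF45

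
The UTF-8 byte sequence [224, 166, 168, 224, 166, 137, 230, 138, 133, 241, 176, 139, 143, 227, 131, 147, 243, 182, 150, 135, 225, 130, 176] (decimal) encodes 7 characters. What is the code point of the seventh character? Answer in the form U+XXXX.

Offset 0: leading byte 0xE0 = 11100000 → 3-byte char #1 = E0 A6 A8.
Offset 3: leading byte 0xE0 = 11100000 → 3-byte char #2 = E0 A6 89.
Offset 6: leading byte 0xE6 = 11100110 → 3-byte char #3 = E6 8A 85.
Offset 9: leading byte 0xF1 = 11110001 → 4-byte char #4 = F1 B0 8B 8F.
Offset 13: leading byte 0xE3 = 11100011 → 3-byte char #5 = E3 83 93.
Offset 16: leading byte 0xF3 = 11110011 → 4-byte char #6 = F3 B6 96 87.
Offset 20: leading byte 0xE1 = 11100001 → 3-byte char #7 = E1 82 B0.
Leading byte 0xE1 = 11100001 matches 1110xxxx → 3-byte sequence.
Byte 1: 0xE1 = 11100001, payload 0001 (4 bits).
Byte 2: 0x82 = 10000010 (10xxxxxx ✓), payload 000010.
Byte 3: 0xB0 = 10110000 (10xxxxxx ✓), payload 110000.
Concatenate: 0001000010110000 = 0x10B0 (16 bits → U+10B0).

U+10B0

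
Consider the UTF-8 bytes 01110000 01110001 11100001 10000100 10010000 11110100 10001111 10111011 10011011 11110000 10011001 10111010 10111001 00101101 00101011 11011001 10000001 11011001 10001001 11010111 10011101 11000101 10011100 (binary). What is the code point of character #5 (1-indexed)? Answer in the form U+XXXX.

Offset 0: leading byte 0x70 = 01110000 → 1-byte char #1 = 70.
Offset 1: leading byte 0x71 = 01110001 → 1-byte char #2 = 71.
Offset 2: leading byte 0xE1 = 11100001 → 3-byte char #3 = E1 84 90.
Offset 5: leading byte 0xF4 = 11110100 → 4-byte char #4 = F4 8F BB 9B.
Offset 9: leading byte 0xF0 = 11110000 → 4-byte char #5 = F0 99 BA B9.
Leading byte 0xF0 = 11110000 matches 11110xxx → 4-byte sequence.
Byte 1: 0xF0 = 11110000, payload 000 (3 bits).
Byte 2: 0x99 = 10011001 (10xxxxxx ✓), payload 011001.
Byte 3: 0xBA = 10111010 (10xxxxxx ✓), payload 111010.
Byte 4: 0xB9 = 10111001 (10xxxxxx ✓), payload 111001.
Concatenate: 000011001111010111001 = 0x19EB9 (21 bits → U+19EB9).

U+19EB9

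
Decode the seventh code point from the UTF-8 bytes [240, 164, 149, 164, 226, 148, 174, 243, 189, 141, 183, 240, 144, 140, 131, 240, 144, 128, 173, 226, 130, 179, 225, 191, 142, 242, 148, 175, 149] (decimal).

Offset 0: leading byte 0xF0 = 11110000 → 4-byte char #1 = F0 A4 95 A4.
Offset 4: leading byte 0xE2 = 11100010 → 3-byte char #2 = E2 94 AE.
Offset 7: leading byte 0xF3 = 11110011 → 4-byte char #3 = F3 BD 8D B7.
Offset 11: leading byte 0xF0 = 11110000 → 4-byte char #4 = F0 90 8C 83.
Offset 15: leading byte 0xF0 = 11110000 → 4-byte char #5 = F0 90 80 AD.
Offset 19: leading byte 0xE2 = 11100010 → 3-byte char #6 = E2 82 B3.
Offset 22: leading byte 0xE1 = 11100001 → 3-byte char #7 = E1 BF 8E.
Leading byte 0xE1 = 11100001 matches 1110xxxx → 3-byte sequence.
Byte 1: 0xE1 = 11100001, payload 0001 (4 bits).
Byte 2: 0xBF = 10111111 (10xxxxxx ✓), payload 111111.
Byte 3: 0x8E = 10001110 (10xxxxxx ✓), payload 001110.
Concatenate: 0001111111001110 = 0x1FCE (16 bits → U+1FCE).

U+1FCE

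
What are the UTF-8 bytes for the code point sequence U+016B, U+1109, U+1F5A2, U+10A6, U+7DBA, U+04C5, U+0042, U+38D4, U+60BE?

U+016B: 2-byte form → C5 AB.
U+1109: 3-byte form → E1 84 89.
U+1F5A2: 4-byte form → F0 9F 96 A2.
U+10A6: 3-byte form → E1 82 A6.
U+7DBA: 3-byte form → E7 B6 BA.
U+04C5: 2-byte form → D3 85.
U+0042: 1-byte form → 42.
U+38D4: 3-byte form → E3 A3 94.
U+60BE: 3-byte form → E6 82 BE.
Concatenated (24 bytes): C5 AB E1 84 89 F0 9F 96 A2 E1 82 A6 E7 B6 BA D3 85 42 E3 A3 94 E6 82 BE.

C5 AB E1 84 89 F0 9F 96 A2 E1 82 A6 E7 B6 BA D3 85 42 E3 A3 94 E6 82 BE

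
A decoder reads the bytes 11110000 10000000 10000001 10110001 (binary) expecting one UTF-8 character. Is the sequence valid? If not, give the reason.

Leading byte 0xF0 = 11110000 → 4-byte form.
Continuation bytes all match 10xxxxxx. Payload decodes to 0x71.
But 0x71 < 0x10000, the minimum for a 4-byte sequence — this is an overlong encoding.

invalid (overlong encoding)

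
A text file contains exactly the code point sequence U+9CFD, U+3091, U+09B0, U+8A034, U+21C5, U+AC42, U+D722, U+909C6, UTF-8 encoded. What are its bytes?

E9 B3 BD E3 82 91 E0 A6 B0 F2 8A 80 B4 E2 87 85 EA B1 82 ED 9C A2 F2 90 A7 86

U+9CFD: 3-byte form → E9 B3 BD.
U+3091: 3-byte form → E3 82 91.
U+09B0: 3-byte form → E0 A6 B0.
U+8A034: 4-byte form → F2 8A 80 B4.
U+21C5: 3-byte form → E2 87 85.
U+AC42: 3-byte form → EA B1 82.
U+D722: 3-byte form → ED 9C A2.
U+909C6: 4-byte form → F2 90 A7 86.
Concatenated (26 bytes): E9 B3 BD E3 82 91 E0 A6 B0 F2 8A 80 B4 E2 87 85 EA B1 82 ED 9C A2 F2 90 A7 86.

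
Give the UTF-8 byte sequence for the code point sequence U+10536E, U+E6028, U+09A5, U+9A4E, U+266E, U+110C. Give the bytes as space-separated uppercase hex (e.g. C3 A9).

U+10536E: 4-byte form → F4 85 8D AE.
U+E6028: 4-byte form → F3 A6 80 A8.
U+09A5: 3-byte form → E0 A6 A5.
U+9A4E: 3-byte form → E9 A9 8E.
U+266E: 3-byte form → E2 99 AE.
U+110C: 3-byte form → E1 84 8C.
Concatenated (20 bytes): F4 85 8D AE F3 A6 80 A8 E0 A6 A5 E9 A9 8E E2 99 AE E1 84 8C.

F4 85 8D AE F3 A6 80 A8 E0 A6 A5 E9 A9 8E E2 99 AE E1 84 8C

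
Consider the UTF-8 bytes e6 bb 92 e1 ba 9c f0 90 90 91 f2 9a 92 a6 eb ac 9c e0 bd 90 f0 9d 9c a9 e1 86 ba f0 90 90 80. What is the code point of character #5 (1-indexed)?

U+BB1C

Offset 0: leading byte 0xE6 = 11100110 → 3-byte char #1 = E6 BB 92.
Offset 3: leading byte 0xE1 = 11100001 → 3-byte char #2 = E1 BA 9C.
Offset 6: leading byte 0xF0 = 11110000 → 4-byte char #3 = F0 90 90 91.
Offset 10: leading byte 0xF2 = 11110010 → 4-byte char #4 = F2 9A 92 A6.
Offset 14: leading byte 0xEB = 11101011 → 3-byte char #5 = EB AC 9C.
Leading byte 0xEB = 11101011 matches 1110xxxx → 3-byte sequence.
Byte 1: 0xEB = 11101011, payload 1011 (4 bits).
Byte 2: 0xAC = 10101100 (10xxxxxx ✓), payload 101100.
Byte 3: 0x9C = 10011100 (10xxxxxx ✓), payload 011100.
Concatenate: 1011101100011100 = 0xBB1C (16 bits → U+BB1C).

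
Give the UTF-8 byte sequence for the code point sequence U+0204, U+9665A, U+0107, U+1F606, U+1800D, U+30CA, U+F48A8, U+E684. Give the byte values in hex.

U+0204: 2-byte form → C8 84.
U+9665A: 4-byte form → F2 96 99 9A.
U+0107: 2-byte form → C4 87.
U+1F606: 4-byte form → F0 9F 98 86.
U+1800D: 4-byte form → F0 98 80 8D.
U+30CA: 3-byte form → E3 83 8A.
U+F48A8: 4-byte form → F3 B4 A2 A8.
U+E684: 3-byte form → EE 9A 84.
Concatenated (26 bytes): C8 84 F2 96 99 9A C4 87 F0 9F 98 86 F0 98 80 8D E3 83 8A F3 B4 A2 A8 EE 9A 84.

C8 84 F2 96 99 9A C4 87 F0 9F 98 86 F0 98 80 8D E3 83 8A F3 B4 A2 A8 EE 9A 84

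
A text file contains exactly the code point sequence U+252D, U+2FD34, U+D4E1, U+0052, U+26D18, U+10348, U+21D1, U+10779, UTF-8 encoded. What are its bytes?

E2 94 AD F0 AF B4 B4 ED 93 A1 52 F0 A6 B4 98 F0 90 8D 88 E2 87 91 F0 90 9D B9

U+252D: 3-byte form → E2 94 AD.
U+2FD34: 4-byte form → F0 AF B4 B4.
U+D4E1: 3-byte form → ED 93 A1.
U+0052: 1-byte form → 52.
U+26D18: 4-byte form → F0 A6 B4 98.
U+10348: 4-byte form → F0 90 8D 88.
U+21D1: 3-byte form → E2 87 91.
U+10779: 4-byte form → F0 90 9D B9.
Concatenated (26 bytes): E2 94 AD F0 AF B4 B4 ED 93 A1 52 F0 A6 B4 98 F0 90 8D 88 E2 87 91 F0 90 9D B9.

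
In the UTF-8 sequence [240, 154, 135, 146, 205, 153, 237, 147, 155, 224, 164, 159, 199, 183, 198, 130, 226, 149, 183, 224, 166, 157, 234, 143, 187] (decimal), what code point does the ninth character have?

Offset 0: leading byte 0xF0 = 11110000 → 4-byte char #1 = F0 9A 87 92.
Offset 4: leading byte 0xCD = 11001101 → 2-byte char #2 = CD 99.
Offset 6: leading byte 0xED = 11101101 → 3-byte char #3 = ED 93 9B.
Offset 9: leading byte 0xE0 = 11100000 → 3-byte char #4 = E0 A4 9F.
Offset 12: leading byte 0xC7 = 11000111 → 2-byte char #5 = C7 B7.
Offset 14: leading byte 0xC6 = 11000110 → 2-byte char #6 = C6 82.
Offset 16: leading byte 0xE2 = 11100010 → 3-byte char #7 = E2 95 B7.
Offset 19: leading byte 0xE0 = 11100000 → 3-byte char #8 = E0 A6 9D.
Offset 22: leading byte 0xEA = 11101010 → 3-byte char #9 = EA 8F BB.
Leading byte 0xEA = 11101010 matches 1110xxxx → 3-byte sequence.
Byte 1: 0xEA = 11101010, payload 1010 (4 bits).
Byte 2: 0x8F = 10001111 (10xxxxxx ✓), payload 001111.
Byte 3: 0xBB = 10111011 (10xxxxxx ✓), payload 111011.
Concatenate: 1010001111111011 = 0xA3FB (16 bits → U+A3FB).

U+A3FB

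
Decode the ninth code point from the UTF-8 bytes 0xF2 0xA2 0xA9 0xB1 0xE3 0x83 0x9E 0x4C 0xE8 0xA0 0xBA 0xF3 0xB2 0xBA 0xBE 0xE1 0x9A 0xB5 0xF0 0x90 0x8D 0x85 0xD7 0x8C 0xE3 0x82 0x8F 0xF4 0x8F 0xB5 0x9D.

Offset 0: leading byte 0xF2 = 11110010 → 4-byte char #1 = F2 A2 A9 B1.
Offset 4: leading byte 0xE3 = 11100011 → 3-byte char #2 = E3 83 9E.
Offset 7: leading byte 0x4C = 01001100 → 1-byte char #3 = 4C.
Offset 8: leading byte 0xE8 = 11101000 → 3-byte char #4 = E8 A0 BA.
Offset 11: leading byte 0xF3 = 11110011 → 4-byte char #5 = F3 B2 BA BE.
Offset 15: leading byte 0xE1 = 11100001 → 3-byte char #6 = E1 9A B5.
Offset 18: leading byte 0xF0 = 11110000 → 4-byte char #7 = F0 90 8D 85.
Offset 22: leading byte 0xD7 = 11010111 → 2-byte char #8 = D7 8C.
Offset 24: leading byte 0xE3 = 11100011 → 3-byte char #9 = E3 82 8F.
Leading byte 0xE3 = 11100011 matches 1110xxxx → 3-byte sequence.
Byte 1: 0xE3 = 11100011, payload 0011 (4 bits).
Byte 2: 0x82 = 10000010 (10xxxxxx ✓), payload 000010.
Byte 3: 0x8F = 10001111 (10xxxxxx ✓), payload 001111.
Concatenate: 0011000010001111 = 0x308F (16 bits → U+308F).

U+308F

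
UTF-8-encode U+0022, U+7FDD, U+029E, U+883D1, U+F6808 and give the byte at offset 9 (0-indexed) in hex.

0x91

U+0022 → 1-byte form 22 at offsets 0–0.
U+7FDD → 3-byte form E7 BF 9D at offsets 1–3.
U+029E → 2-byte form CA 9E at offsets 4–5.
U+883D1 → 4-byte form F2 88 8F 91 at offsets 6–9.
Offset 9 falls in char 4's range; it's byte 4 of F2 88 8F 91 = 0x91.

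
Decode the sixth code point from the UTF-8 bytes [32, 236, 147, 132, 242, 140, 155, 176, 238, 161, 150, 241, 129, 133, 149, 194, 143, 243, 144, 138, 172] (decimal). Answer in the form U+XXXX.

U+008F

Offset 0: leading byte 0x20 = 00100000 → 1-byte char #1 = 20.
Offset 1: leading byte 0xEC = 11101100 → 3-byte char #2 = EC 93 84.
Offset 4: leading byte 0xF2 = 11110010 → 4-byte char #3 = F2 8C 9B B0.
Offset 8: leading byte 0xEE = 11101110 → 3-byte char #4 = EE A1 96.
Offset 11: leading byte 0xF1 = 11110001 → 4-byte char #5 = F1 81 85 95.
Offset 15: leading byte 0xC2 = 11000010 → 2-byte char #6 = C2 8F.
Leading byte 0xC2 = 11000010 matches 110xxxxx → 2-byte sequence.
Byte 1: 0xC2 = 11000010, payload 00010 (5 bits).
Byte 2: 0x8F = 10001111 (10xxxxxx ✓), payload 001111.
Concatenate: 00010001111 = 0x8F (11 bits → U+008F).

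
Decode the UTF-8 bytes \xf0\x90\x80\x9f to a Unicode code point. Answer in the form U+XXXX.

Leading byte 0xF0 = 11110000 matches 11110xxx → 4-byte sequence.
Byte 1: 0xF0 = 11110000, payload 000 (3 bits).
Byte 2: 0x90 = 10010000 (10xxxxxx ✓), payload 010000.
Byte 3: 0x80 = 10000000 (10xxxxxx ✓), payload 000000.
Byte 4: 0x9F = 10011111 (10xxxxxx ✓), payload 011111.
Concatenate: 000010000000000011111 = 0x1001F (21 bits → U+1001F).

U+1001F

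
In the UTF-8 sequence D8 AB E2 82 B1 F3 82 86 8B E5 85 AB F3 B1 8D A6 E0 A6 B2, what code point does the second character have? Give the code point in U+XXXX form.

U+20B1

Offset 0: leading byte 0xD8 = 11011000 → 2-byte char #1 = D8 AB.
Offset 2: leading byte 0xE2 = 11100010 → 3-byte char #2 = E2 82 B1.
Leading byte 0xE2 = 11100010 matches 1110xxxx → 3-byte sequence.
Byte 1: 0xE2 = 11100010, payload 0010 (4 bits).
Byte 2: 0x82 = 10000010 (10xxxxxx ✓), payload 000010.
Byte 3: 0xB1 = 10110001 (10xxxxxx ✓), payload 110001.
Concatenate: 0010000010110001 = 0x20B1 (16 bits → U+20B1).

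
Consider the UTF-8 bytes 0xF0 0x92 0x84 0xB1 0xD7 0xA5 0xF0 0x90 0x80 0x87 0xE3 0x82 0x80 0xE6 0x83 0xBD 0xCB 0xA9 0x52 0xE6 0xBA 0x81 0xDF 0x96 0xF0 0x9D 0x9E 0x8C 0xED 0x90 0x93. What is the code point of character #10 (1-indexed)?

Offset 0: leading byte 0xF0 = 11110000 → 4-byte char #1 = F0 92 84 B1.
Offset 4: leading byte 0xD7 = 11010111 → 2-byte char #2 = D7 A5.
Offset 6: leading byte 0xF0 = 11110000 → 4-byte char #3 = F0 90 80 87.
Offset 10: leading byte 0xE3 = 11100011 → 3-byte char #4 = E3 82 80.
Offset 13: leading byte 0xE6 = 11100110 → 3-byte char #5 = E6 83 BD.
Offset 16: leading byte 0xCB = 11001011 → 2-byte char #6 = CB A9.
Offset 18: leading byte 0x52 = 01010010 → 1-byte char #7 = 52.
Offset 19: leading byte 0xE6 = 11100110 → 3-byte char #8 = E6 BA 81.
Offset 22: leading byte 0xDF = 11011111 → 2-byte char #9 = DF 96.
Offset 24: leading byte 0xF0 = 11110000 → 4-byte char #10 = F0 9D 9E 8C.
Leading byte 0xF0 = 11110000 matches 11110xxx → 4-byte sequence.
Byte 1: 0xF0 = 11110000, payload 000 (3 bits).
Byte 2: 0x9D = 10011101 (10xxxxxx ✓), payload 011101.
Byte 3: 0x9E = 10011110 (10xxxxxx ✓), payload 011110.
Byte 4: 0x8C = 10001100 (10xxxxxx ✓), payload 001100.
Concatenate: 000011101011110001100 = 0x1D78C (21 bits → U+1D78C).

U+1D78C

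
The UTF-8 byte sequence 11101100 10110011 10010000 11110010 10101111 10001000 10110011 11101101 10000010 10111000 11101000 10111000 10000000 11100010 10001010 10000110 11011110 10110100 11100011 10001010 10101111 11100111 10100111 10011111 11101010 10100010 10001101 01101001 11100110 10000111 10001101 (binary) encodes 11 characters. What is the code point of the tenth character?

U+0069

Offset 0: leading byte 0xEC = 11101100 → 3-byte char #1 = EC B3 90.
Offset 3: leading byte 0xF2 = 11110010 → 4-byte char #2 = F2 AF 88 B3.
Offset 7: leading byte 0xED = 11101101 → 3-byte char #3 = ED 82 B8.
Offset 10: leading byte 0xE8 = 11101000 → 3-byte char #4 = E8 B8 80.
Offset 13: leading byte 0xE2 = 11100010 → 3-byte char #5 = E2 8A 86.
Offset 16: leading byte 0xDE = 11011110 → 2-byte char #6 = DE B4.
Offset 18: leading byte 0xE3 = 11100011 → 3-byte char #7 = E3 8A AF.
Offset 21: leading byte 0xE7 = 11100111 → 3-byte char #8 = E7 A7 9F.
Offset 24: leading byte 0xEA = 11101010 → 3-byte char #9 = EA A2 8D.
Offset 27: leading byte 0x69 = 01101001 → 1-byte char #10 = 69.
Leading byte 0x69 = 01101001 matches 0xxxxxxx → 1-byte sequence.
Byte 1: 0x69 = 01101001, payload 1101001 (7 bits).
Concatenate: 1101001 = 0x69 (7 bits → U+0069).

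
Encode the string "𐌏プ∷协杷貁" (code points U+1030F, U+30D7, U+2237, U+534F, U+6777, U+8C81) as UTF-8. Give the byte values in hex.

F0 90 8C 8F E3 83 97 E2 88 B7 E5 8D 8F E6 9D B7 E8 B2 81

U+1030F: 4-byte form → F0 90 8C 8F.
U+30D7: 3-byte form → E3 83 97.
U+2237: 3-byte form → E2 88 B7.
U+534F: 3-byte form → E5 8D 8F.
U+6777: 3-byte form → E6 9D B7.
U+8C81: 3-byte form → E8 B2 81.
Concatenated (19 bytes): F0 90 8C 8F E3 83 97 E2 88 B7 E5 8D 8F E6 9D B7 E8 B2 81.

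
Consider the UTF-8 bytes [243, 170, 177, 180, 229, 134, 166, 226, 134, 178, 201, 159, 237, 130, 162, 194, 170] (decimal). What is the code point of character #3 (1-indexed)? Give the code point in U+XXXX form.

U+21B2

Offset 0: leading byte 0xF3 = 11110011 → 4-byte char #1 = F3 AA B1 B4.
Offset 4: leading byte 0xE5 = 11100101 → 3-byte char #2 = E5 86 A6.
Offset 7: leading byte 0xE2 = 11100010 → 3-byte char #3 = E2 86 B2.
Leading byte 0xE2 = 11100010 matches 1110xxxx → 3-byte sequence.
Byte 1: 0xE2 = 11100010, payload 0010 (4 bits).
Byte 2: 0x86 = 10000110 (10xxxxxx ✓), payload 000110.
Byte 3: 0xB2 = 10110010 (10xxxxxx ✓), payload 110010.
Concatenate: 0010000110110010 = 0x21B2 (16 bits → U+21B2).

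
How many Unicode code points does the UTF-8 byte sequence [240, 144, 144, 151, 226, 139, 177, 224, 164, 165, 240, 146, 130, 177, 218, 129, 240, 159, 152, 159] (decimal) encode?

6

Byte at offset 0: 0xF0 = 11110000 → 4-byte char (#1). Advance 4.
Byte at offset 4: 0xE2 = 11100010 → 3-byte char (#2). Advance 3.
Byte at offset 7: 0xE0 = 11100000 → 3-byte char (#3). Advance 3.
Byte at offset 10: 0xF0 = 11110000 → 4-byte char (#4). Advance 4.
Byte at offset 14: 0xDA = 11011010 → 2-byte char (#5). Advance 2.
Byte at offset 16: 0xF0 = 11110000 → 4-byte char (#6). Advance 4.
Reached end at offset 20 after 6 code points.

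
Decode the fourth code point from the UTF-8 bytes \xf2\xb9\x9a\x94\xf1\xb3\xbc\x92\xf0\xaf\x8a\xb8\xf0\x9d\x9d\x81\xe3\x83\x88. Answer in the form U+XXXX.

Offset 0: leading byte 0xF2 = 11110010 → 4-byte char #1 = F2 B9 9A 94.
Offset 4: leading byte 0xF1 = 11110001 → 4-byte char #2 = F1 B3 BC 92.
Offset 8: leading byte 0xF0 = 11110000 → 4-byte char #3 = F0 AF 8A B8.
Offset 12: leading byte 0xF0 = 11110000 → 4-byte char #4 = F0 9D 9D 81.
Leading byte 0xF0 = 11110000 matches 11110xxx → 4-byte sequence.
Byte 1: 0xF0 = 11110000, payload 000 (3 bits).
Byte 2: 0x9D = 10011101 (10xxxxxx ✓), payload 011101.
Byte 3: 0x9D = 10011101 (10xxxxxx ✓), payload 011101.
Byte 4: 0x81 = 10000001 (10xxxxxx ✓), payload 000001.
Concatenate: 000011101011101000001 = 0x1D741 (21 bits → U+1D741).

U+1D741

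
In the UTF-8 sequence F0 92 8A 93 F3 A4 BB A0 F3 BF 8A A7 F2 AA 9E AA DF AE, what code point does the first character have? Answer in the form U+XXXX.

U+12293

Offset 0: leading byte 0xF0 = 11110000 → 4-byte char #1 = F0 92 8A 93.
Leading byte 0xF0 = 11110000 matches 11110xxx → 4-byte sequence.
Byte 1: 0xF0 = 11110000, payload 000 (3 bits).
Byte 2: 0x92 = 10010010 (10xxxxxx ✓), payload 010010.
Byte 3: 0x8A = 10001010 (10xxxxxx ✓), payload 001010.
Byte 4: 0x93 = 10010011 (10xxxxxx ✓), payload 010011.
Concatenate: 000010010001010010011 = 0x12293 (21 bits → U+12293).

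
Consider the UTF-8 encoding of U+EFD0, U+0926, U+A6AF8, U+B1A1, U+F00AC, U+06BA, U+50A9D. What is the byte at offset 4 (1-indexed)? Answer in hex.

1-indexed offset 4 is 0-indexed offset 3.
U+EFD0 → 3-byte form EE BF 90 at offsets 0–2.
U+0926 → 3-byte form E0 A4 A6 at offsets 3–5.
Offset 3 falls in char 2's range; it's byte 1 of E0 A4 A6 = 0xE0.

0xE0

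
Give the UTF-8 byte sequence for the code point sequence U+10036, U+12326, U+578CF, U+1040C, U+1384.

U+10036: 4-byte form → F0 90 80 B6.
U+12326: 4-byte form → F0 92 8C A6.
U+578CF: 4-byte form → F1 97 A3 8F.
U+1040C: 4-byte form → F0 90 90 8C.
U+1384: 3-byte form → E1 8E 84.
Concatenated (19 bytes): F0 90 80 B6 F0 92 8C A6 F1 97 A3 8F F0 90 90 8C E1 8E 84.

F0 90 80 B6 F0 92 8C A6 F1 97 A3 8F F0 90 90 8C E1 8E 84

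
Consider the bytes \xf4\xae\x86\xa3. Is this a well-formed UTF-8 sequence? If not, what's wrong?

Leading byte 0xF4 = 11110100 → 4-byte form.
Payload = 0x12E1A3, which exceeds U+10FFFF, the maximum Unicode code point. (Leading bytes F5–FF, or F4 followed by ≥ 0x90, are invalid.)

invalid (encodes a value above U+10FFFF)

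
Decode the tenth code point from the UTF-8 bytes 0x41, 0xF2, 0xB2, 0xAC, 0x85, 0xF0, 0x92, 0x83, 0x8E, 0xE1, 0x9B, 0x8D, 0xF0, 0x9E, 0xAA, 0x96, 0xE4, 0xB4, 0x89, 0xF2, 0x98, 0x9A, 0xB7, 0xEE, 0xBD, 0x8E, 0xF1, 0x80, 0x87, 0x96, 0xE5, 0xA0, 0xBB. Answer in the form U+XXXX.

Offset 0: leading byte 0x41 = 01000001 → 1-byte char #1 = 41.
Offset 1: leading byte 0xF2 = 11110010 → 4-byte char #2 = F2 B2 AC 85.
Offset 5: leading byte 0xF0 = 11110000 → 4-byte char #3 = F0 92 83 8E.
Offset 9: leading byte 0xE1 = 11100001 → 3-byte char #4 = E1 9B 8D.
Offset 12: leading byte 0xF0 = 11110000 → 4-byte char #5 = F0 9E AA 96.
Offset 16: leading byte 0xE4 = 11100100 → 3-byte char #6 = E4 B4 89.
Offset 19: leading byte 0xF2 = 11110010 → 4-byte char #7 = F2 98 9A B7.
Offset 23: leading byte 0xEE = 11101110 → 3-byte char #8 = EE BD 8E.
Offset 26: leading byte 0xF1 = 11110001 → 4-byte char #9 = F1 80 87 96.
Offset 30: leading byte 0xE5 = 11100101 → 3-byte char #10 = E5 A0 BB.
Leading byte 0xE5 = 11100101 matches 1110xxxx → 3-byte sequence.
Byte 1: 0xE5 = 11100101, payload 0101 (4 bits).
Byte 2: 0xA0 = 10100000 (10xxxxxx ✓), payload 100000.
Byte 3: 0xBB = 10111011 (10xxxxxx ✓), payload 111011.
Concatenate: 0101100000111011 = 0x583B (16 bits → U+583B).

U+583B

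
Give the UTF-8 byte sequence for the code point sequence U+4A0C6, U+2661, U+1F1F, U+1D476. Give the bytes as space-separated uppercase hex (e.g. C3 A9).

F1 8A 83 86 E2 99 A1 E1 BC 9F F0 9D 91 B6

U+4A0C6: 4-byte form → F1 8A 83 86.
U+2661: 3-byte form → E2 99 A1.
U+1F1F: 3-byte form → E1 BC 9F.
U+1D476: 4-byte form → F0 9D 91 B6.
Concatenated (14 bytes): F1 8A 83 86 E2 99 A1 E1 BC 9F F0 9D 91 B6.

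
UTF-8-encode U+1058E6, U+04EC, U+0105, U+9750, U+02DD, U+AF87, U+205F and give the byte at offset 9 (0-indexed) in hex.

0x9D

U+1058E6 → 4-byte form F4 85 A3 A6 at offsets 0–3.
U+04EC → 2-byte form D3 AC at offsets 4–5.
U+0105 → 2-byte form C4 85 at offsets 6–7.
U+9750 → 3-byte form E9 9D 90 at offsets 8–10.
Offset 9 falls in char 4's range; it's byte 2 of E9 9D 90 = 0x9D.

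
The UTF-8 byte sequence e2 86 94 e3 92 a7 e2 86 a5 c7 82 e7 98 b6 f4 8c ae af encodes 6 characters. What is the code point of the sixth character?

Offset 0: leading byte 0xE2 = 11100010 → 3-byte char #1 = E2 86 94.
Offset 3: leading byte 0xE3 = 11100011 → 3-byte char #2 = E3 92 A7.
Offset 6: leading byte 0xE2 = 11100010 → 3-byte char #3 = E2 86 A5.
Offset 9: leading byte 0xC7 = 11000111 → 2-byte char #4 = C7 82.
Offset 11: leading byte 0xE7 = 11100111 → 3-byte char #5 = E7 98 B6.
Offset 14: leading byte 0xF4 = 11110100 → 4-byte char #6 = F4 8C AE AF.
Leading byte 0xF4 = 11110100 matches 11110xxx → 4-byte sequence.
Byte 1: 0xF4 = 11110100, payload 100 (3 bits).
Byte 2: 0x8C = 10001100 (10xxxxxx ✓), payload 001100.
Byte 3: 0xAE = 10101110 (10xxxxxx ✓), payload 101110.
Byte 4: 0xAF = 10101111 (10xxxxxx ✓), payload 101111.
Concatenate: 100001100101110101111 = 0x10CBAF (21 bits → U+10CBAF).

U+10CBAF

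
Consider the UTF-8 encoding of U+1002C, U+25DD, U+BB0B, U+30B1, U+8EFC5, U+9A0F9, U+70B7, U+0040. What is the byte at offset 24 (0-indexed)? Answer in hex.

0x40

U+1002C → 4-byte form F0 90 80 AC at offsets 0–3.
U+25DD → 3-byte form E2 97 9D at offsets 4–6.
U+BB0B → 3-byte form EB AC 8B at offsets 7–9.
U+30B1 → 3-byte form E3 82 B1 at offsets 10–12.
U+8EFC5 → 4-byte form F2 8E BF 85 at offsets 13–16.
U+9A0F9 → 4-byte form F2 9A 83 B9 at offsets 17–20.
U+70B7 → 3-byte form E7 82 B7 at offsets 21–23.
U+0040 → 1-byte form 40 at offsets 24–24.
Offset 24 falls in char 8's range; it's byte 1 of 40 = 0x40.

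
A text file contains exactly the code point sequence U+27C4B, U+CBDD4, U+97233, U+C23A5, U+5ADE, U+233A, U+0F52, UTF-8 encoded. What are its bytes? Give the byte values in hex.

U+27C4B: 4-byte form → F0 A7 B1 8B.
U+CBDD4: 4-byte form → F3 8B B7 94.
U+97233: 4-byte form → F2 97 88 B3.
U+C23A5: 4-byte form → F3 82 8E A5.
U+5ADE: 3-byte form → E5 AB 9E.
U+233A: 3-byte form → E2 8C BA.
U+0F52: 3-byte form → E0 BD 92.
Concatenated (25 bytes): F0 A7 B1 8B F3 8B B7 94 F2 97 88 B3 F3 82 8E A5 E5 AB 9E E2 8C BA E0 BD 92.

F0 A7 B1 8B F3 8B B7 94 F2 97 88 B3 F3 82 8E A5 E5 AB 9E E2 8C BA E0 BD 92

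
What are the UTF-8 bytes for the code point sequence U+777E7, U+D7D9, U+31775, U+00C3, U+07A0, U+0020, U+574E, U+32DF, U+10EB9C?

F1 B7 9F A7 ED 9F 99 F0 B1 9D B5 C3 83 DE A0 20 E5 9D 8E E3 8B 9F F4 8E AE 9C

U+777E7: 4-byte form → F1 B7 9F A7.
U+D7D9: 3-byte form → ED 9F 99.
U+31775: 4-byte form → F0 B1 9D B5.
U+00C3: 2-byte form → C3 83.
U+07A0: 2-byte form → DE A0.
U+0020: 1-byte form → 20.
U+574E: 3-byte form → E5 9D 8E.
U+32DF: 3-byte form → E3 8B 9F.
U+10EB9C: 4-byte form → F4 8E AE 9C.
Concatenated (26 bytes): F1 B7 9F A7 ED 9F 99 F0 B1 9D B5 C3 83 DE A0 20 E5 9D 8E E3 8B 9F F4 8E AE 9C.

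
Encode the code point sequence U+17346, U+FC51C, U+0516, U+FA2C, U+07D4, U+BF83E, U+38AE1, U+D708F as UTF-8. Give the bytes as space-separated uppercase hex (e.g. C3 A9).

U+17346: 4-byte form → F0 97 8D 86.
U+FC51C: 4-byte form → F3 BC 94 9C.
U+0516: 2-byte form → D4 96.
U+FA2C: 3-byte form → EF A8 AC.
U+07D4: 2-byte form → DF 94.
U+BF83E: 4-byte form → F2 BF A0 BE.
U+38AE1: 4-byte form → F0 B8 AB A1.
U+D708F: 4-byte form → F3 97 82 8F.
Concatenated (27 bytes): F0 97 8D 86 F3 BC 94 9C D4 96 EF A8 AC DF 94 F2 BF A0 BE F0 B8 AB A1 F3 97 82 8F.

F0 97 8D 86 F3 BC 94 9C D4 96 EF A8 AC DF 94 F2 BF A0 BE F0 B8 AB A1 F3 97 82 8F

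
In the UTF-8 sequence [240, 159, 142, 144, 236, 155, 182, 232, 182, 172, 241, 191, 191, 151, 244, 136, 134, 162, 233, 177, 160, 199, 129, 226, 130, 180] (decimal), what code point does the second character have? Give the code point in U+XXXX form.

U+C6F6

Offset 0: leading byte 0xF0 = 11110000 → 4-byte char #1 = F0 9F 8E 90.
Offset 4: leading byte 0xEC = 11101100 → 3-byte char #2 = EC 9B B6.
Leading byte 0xEC = 11101100 matches 1110xxxx → 3-byte sequence.
Byte 1: 0xEC = 11101100, payload 1100 (4 bits).
Byte 2: 0x9B = 10011011 (10xxxxxx ✓), payload 011011.
Byte 3: 0xB6 = 10110110 (10xxxxxx ✓), payload 110110.
Concatenate: 1100011011110110 = 0xC6F6 (16 bits → U+C6F6).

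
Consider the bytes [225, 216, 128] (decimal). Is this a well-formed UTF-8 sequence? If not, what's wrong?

invalid (non-continuation byte where continuation expected)

Leading byte 0xE1 = 11100001 → 3-byte form.
Byte 2 is 0xD8 = 11011000, which is not 10xxxxxx — expected a continuation byte.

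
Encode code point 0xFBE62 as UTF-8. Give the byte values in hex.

F3 BB B9 A2

U+FBE62 = 0xFBE62 = 1031778 decimal. In range U+10000–U+10FFFF → 4-byte form: 11110xxx 10xxxxxx 10xxxxxx 10xxxxxx.
Binary (21 bits): 011111011111001100010.
Split 3+6+6+6: 011 | 111011 | 111001 | 100010.
Byte 1: 11110011 = 0xF3.
Byte 2: 10111011 = 0xBB.
Byte 3: 10111001 = 0xB9.
Byte 4: 10100010 = 0xA2.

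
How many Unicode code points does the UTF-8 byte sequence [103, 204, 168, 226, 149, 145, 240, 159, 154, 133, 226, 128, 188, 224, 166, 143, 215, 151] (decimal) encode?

7

Byte at offset 0: 0x67 = 01100111 → 1-byte char (#1). Advance 1.
Byte at offset 1: 0xCC = 11001100 → 2-byte char (#2). Advance 2.
Byte at offset 3: 0xE2 = 11100010 → 3-byte char (#3). Advance 3.
Byte at offset 6: 0xF0 = 11110000 → 4-byte char (#4). Advance 4.
Byte at offset 10: 0xE2 = 11100010 → 3-byte char (#5). Advance 3.
Byte at offset 13: 0xE0 = 11100000 → 3-byte char (#6). Advance 3.
Byte at offset 16: 0xD7 = 11010111 → 2-byte char (#7). Advance 2.
Reached end at offset 18 after 7 code points.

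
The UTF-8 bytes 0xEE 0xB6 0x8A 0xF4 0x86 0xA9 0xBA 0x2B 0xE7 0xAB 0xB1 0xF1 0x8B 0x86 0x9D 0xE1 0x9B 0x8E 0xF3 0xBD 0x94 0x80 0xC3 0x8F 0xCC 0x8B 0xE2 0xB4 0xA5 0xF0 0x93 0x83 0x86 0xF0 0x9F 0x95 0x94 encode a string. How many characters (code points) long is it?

Byte at offset 0: 0xEE = 11101110 → 3-byte char (#1). Advance 3.
Byte at offset 3: 0xF4 = 11110100 → 4-byte char (#2). Advance 4.
Byte at offset 7: 0x2B = 00101011 → 1-byte char (#3). Advance 1.
Byte at offset 8: 0xE7 = 11100111 → 3-byte char (#4). Advance 3.
Byte at offset 11: 0xF1 = 11110001 → 4-byte char (#5). Advance 4.
Byte at offset 15: 0xE1 = 11100001 → 3-byte char (#6). Advance 3.
Byte at offset 18: 0xF3 = 11110011 → 4-byte char (#7). Advance 4.
Byte at offset 22: 0xC3 = 11000011 → 2-byte char (#8). Advance 2.
Byte at offset 24: 0xCC = 11001100 → 2-byte char (#9). Advance 2.
Byte at offset 26: 0xE2 = 11100010 → 3-byte char (#10). Advance 3.
Byte at offset 29: 0xF0 = 11110000 → 4-byte char (#11). Advance 4.
Byte at offset 33: 0xF0 = 11110000 → 4-byte char (#12). Advance 4.
Reached end at offset 37 after 12 code points.

12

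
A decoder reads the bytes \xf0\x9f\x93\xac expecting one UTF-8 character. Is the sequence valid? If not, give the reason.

valid

Leading byte 0xF0 = 11110000 → 4-byte form.
Continuation bytes 0x9F=10011111, 0x93=10010011, 0xAC=10101100 all match 10xxxxxx.
Decoded value 0x1F4EC is ≥ 0x10000 (shortest form) and not a surrogate.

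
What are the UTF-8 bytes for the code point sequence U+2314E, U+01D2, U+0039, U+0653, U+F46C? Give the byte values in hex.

F0 A3 85 8E C7 92 39 D9 93 EF 91 AC

U+2314E: 4-byte form → F0 A3 85 8E.
U+01D2: 2-byte form → C7 92.
U+0039: 1-byte form → 39.
U+0653: 2-byte form → D9 93.
U+F46C: 3-byte form → EF 91 AC.
Concatenated (12 bytes): F0 A3 85 8E C7 92 39 D9 93 EF 91 AC.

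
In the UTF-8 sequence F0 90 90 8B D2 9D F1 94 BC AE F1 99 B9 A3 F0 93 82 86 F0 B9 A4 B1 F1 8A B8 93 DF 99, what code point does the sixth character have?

U+39931

Offset 0: leading byte 0xF0 = 11110000 → 4-byte char #1 = F0 90 90 8B.
Offset 4: leading byte 0xD2 = 11010010 → 2-byte char #2 = D2 9D.
Offset 6: leading byte 0xF1 = 11110001 → 4-byte char #3 = F1 94 BC AE.
Offset 10: leading byte 0xF1 = 11110001 → 4-byte char #4 = F1 99 B9 A3.
Offset 14: leading byte 0xF0 = 11110000 → 4-byte char #5 = F0 93 82 86.
Offset 18: leading byte 0xF0 = 11110000 → 4-byte char #6 = F0 B9 A4 B1.
Leading byte 0xF0 = 11110000 matches 11110xxx → 4-byte sequence.
Byte 1: 0xF0 = 11110000, payload 000 (3 bits).
Byte 2: 0xB9 = 10111001 (10xxxxxx ✓), payload 111001.
Byte 3: 0xA4 = 10100100 (10xxxxxx ✓), payload 100100.
Byte 4: 0xB1 = 10110001 (10xxxxxx ✓), payload 110001.
Concatenate: 000111001100100110001 = 0x39931 (21 bits → U+39931).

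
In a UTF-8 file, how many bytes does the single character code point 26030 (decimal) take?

3

U+65AE = 0x65AE. UTF-8 uses 1 byte below 0x80, 2 below 0x800, 3 below 0x10000, 4 up to 0x10FFFF. 0x65AE is in U+0800–U+FFFF → 3 bytes.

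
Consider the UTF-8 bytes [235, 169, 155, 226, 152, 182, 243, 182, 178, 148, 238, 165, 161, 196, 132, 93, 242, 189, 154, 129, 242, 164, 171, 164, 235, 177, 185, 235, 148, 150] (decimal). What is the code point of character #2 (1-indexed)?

Offset 0: leading byte 0xEB = 11101011 → 3-byte char #1 = EB A9 9B.
Offset 3: leading byte 0xE2 = 11100010 → 3-byte char #2 = E2 98 B6.
Leading byte 0xE2 = 11100010 matches 1110xxxx → 3-byte sequence.
Byte 1: 0xE2 = 11100010, payload 0010 (4 bits).
Byte 2: 0x98 = 10011000 (10xxxxxx ✓), payload 011000.
Byte 3: 0xB6 = 10110110 (10xxxxxx ✓), payload 110110.
Concatenate: 0010011000110110 = 0x2636 (16 bits → U+2636).

U+2636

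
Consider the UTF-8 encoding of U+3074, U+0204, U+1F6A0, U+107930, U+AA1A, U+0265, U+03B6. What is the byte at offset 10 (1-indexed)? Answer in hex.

0xF4

1-indexed offset 10 is 0-indexed offset 9.
U+3074 → 3-byte form E3 81 B4 at offsets 0–2.
U+0204 → 2-byte form C8 84 at offsets 3–4.
U+1F6A0 → 4-byte form F0 9F 9A A0 at offsets 5–8.
U+107930 → 4-byte form F4 87 A4 B0 at offsets 9–12.
Offset 9 falls in char 4's range; it's byte 1 of F4 87 A4 B0 = 0xF4.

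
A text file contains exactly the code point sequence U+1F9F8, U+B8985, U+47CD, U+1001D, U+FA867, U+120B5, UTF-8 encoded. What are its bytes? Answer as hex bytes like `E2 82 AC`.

U+1F9F8: 4-byte form → F0 9F A7 B8.
U+B8985: 4-byte form → F2 B8 A6 85.
U+47CD: 3-byte form → E4 9F 8D.
U+1001D: 4-byte form → F0 90 80 9D.
U+FA867: 4-byte form → F3 BA A1 A7.
U+120B5: 4-byte form → F0 92 82 B5.
Concatenated (23 bytes): F0 9F A7 B8 F2 B8 A6 85 E4 9F 8D F0 90 80 9D F3 BA A1 A7 F0 92 82 B5.

F0 9F A7 B8 F2 B8 A6 85 E4 9F 8D F0 90 80 9D F3 BA A1 A7 F0 92 82 B5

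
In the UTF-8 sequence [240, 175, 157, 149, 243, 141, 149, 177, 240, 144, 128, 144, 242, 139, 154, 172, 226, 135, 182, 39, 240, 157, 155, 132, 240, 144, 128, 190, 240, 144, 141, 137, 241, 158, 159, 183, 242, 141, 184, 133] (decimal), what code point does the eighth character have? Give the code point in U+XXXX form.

Offset 0: leading byte 0xF0 = 11110000 → 4-byte char #1 = F0 AF 9D 95.
Offset 4: leading byte 0xF3 = 11110011 → 4-byte char #2 = F3 8D 95 B1.
Offset 8: leading byte 0xF0 = 11110000 → 4-byte char #3 = F0 90 80 90.
Offset 12: leading byte 0xF2 = 11110010 → 4-byte char #4 = F2 8B 9A AC.
Offset 16: leading byte 0xE2 = 11100010 → 3-byte char #5 = E2 87 B6.
Offset 19: leading byte 0x27 = 00100111 → 1-byte char #6 = 27.
Offset 20: leading byte 0xF0 = 11110000 → 4-byte char #7 = F0 9D 9B 84.
Offset 24: leading byte 0xF0 = 11110000 → 4-byte char #8 = F0 90 80 BE.
Leading byte 0xF0 = 11110000 matches 11110xxx → 4-byte sequence.
Byte 1: 0xF0 = 11110000, payload 000 (3 bits).
Byte 2: 0x90 = 10010000 (10xxxxxx ✓), payload 010000.
Byte 3: 0x80 = 10000000 (10xxxxxx ✓), payload 000000.
Byte 4: 0xBE = 10111110 (10xxxxxx ✓), payload 111110.
Concatenate: 000010000000000111110 = 0x1003E (21 bits → U+1003E).

U+1003E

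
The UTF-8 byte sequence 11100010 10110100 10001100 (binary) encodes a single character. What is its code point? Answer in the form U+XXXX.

Leading byte 0xE2 = 11100010 matches 1110xxxx → 3-byte sequence.
Byte 1: 0xE2 = 11100010, payload 0010 (4 bits).
Byte 2: 0xB4 = 10110100 (10xxxxxx ✓), payload 110100.
Byte 3: 0x8C = 10001100 (10xxxxxx ✓), payload 001100.
Concatenate: 0010110100001100 = 0x2D0C (16 bits → U+2D0C).

U+2D0C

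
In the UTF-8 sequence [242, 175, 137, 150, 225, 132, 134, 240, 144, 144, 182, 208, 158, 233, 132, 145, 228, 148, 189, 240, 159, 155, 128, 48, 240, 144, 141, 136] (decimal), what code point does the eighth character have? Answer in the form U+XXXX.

Offset 0: leading byte 0xF2 = 11110010 → 4-byte char #1 = F2 AF 89 96.
Offset 4: leading byte 0xE1 = 11100001 → 3-byte char #2 = E1 84 86.
Offset 7: leading byte 0xF0 = 11110000 → 4-byte char #3 = F0 90 90 B6.
Offset 11: leading byte 0xD0 = 11010000 → 2-byte char #4 = D0 9E.
Offset 13: leading byte 0xE9 = 11101001 → 3-byte char #5 = E9 84 91.
Offset 16: leading byte 0xE4 = 11100100 → 3-byte char #6 = E4 94 BD.
Offset 19: leading byte 0xF0 = 11110000 → 4-byte char #7 = F0 9F 9B 80.
Offset 23: leading byte 0x30 = 00110000 → 1-byte char #8 = 30.
Leading byte 0x30 = 00110000 matches 0xxxxxxx → 1-byte sequence.
Byte 1: 0x30 = 00110000, payload 0110000 (7 bits).
Concatenate: 0110000 = 0x30 (7 bits → U+0030).

U+0030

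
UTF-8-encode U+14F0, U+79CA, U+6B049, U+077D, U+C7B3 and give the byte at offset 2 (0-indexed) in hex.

0xB0

U+14F0 → 3-byte form E1 93 B0 at offsets 0–2.
Offset 2 falls in char 1's range; it's byte 3 of E1 93 B0 = 0xB0.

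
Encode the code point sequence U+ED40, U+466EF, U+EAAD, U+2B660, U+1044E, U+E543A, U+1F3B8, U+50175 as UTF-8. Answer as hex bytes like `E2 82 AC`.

EE B5 80 F1 86 9B AF EE AA AD F0 AB 99 A0 F0 90 91 8E F3 A5 90 BA F0 9F 8E B8 F1 90 85 B5

U+ED40: 3-byte form → EE B5 80.
U+466EF: 4-byte form → F1 86 9B AF.
U+EAAD: 3-byte form → EE AA AD.
U+2B660: 4-byte form → F0 AB 99 A0.
U+1044E: 4-byte form → F0 90 91 8E.
U+E543A: 4-byte form → F3 A5 90 BA.
U+1F3B8: 4-byte form → F0 9F 8E B8.
U+50175: 4-byte form → F1 90 85 B5.
Concatenated (30 bytes): EE B5 80 F1 86 9B AF EE AA AD F0 AB 99 A0 F0 90 91 8E F3 A5 90 BA F0 9F 8E B8 F1 90 85 B5.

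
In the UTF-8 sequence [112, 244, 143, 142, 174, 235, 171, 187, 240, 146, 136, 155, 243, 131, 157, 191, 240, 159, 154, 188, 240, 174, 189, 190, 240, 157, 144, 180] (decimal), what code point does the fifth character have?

U+C377F

Offset 0: leading byte 0x70 = 01110000 → 1-byte char #1 = 70.
Offset 1: leading byte 0xF4 = 11110100 → 4-byte char #2 = F4 8F 8E AE.
Offset 5: leading byte 0xEB = 11101011 → 3-byte char #3 = EB AB BB.
Offset 8: leading byte 0xF0 = 11110000 → 4-byte char #4 = F0 92 88 9B.
Offset 12: leading byte 0xF3 = 11110011 → 4-byte char #5 = F3 83 9D BF.
Leading byte 0xF3 = 11110011 matches 11110xxx → 4-byte sequence.
Byte 1: 0xF3 = 11110011, payload 011 (3 bits).
Byte 2: 0x83 = 10000011 (10xxxxxx ✓), payload 000011.
Byte 3: 0x9D = 10011101 (10xxxxxx ✓), payload 011101.
Byte 4: 0xBF = 10111111 (10xxxxxx ✓), payload 111111.
Concatenate: 011000011011101111111 = 0xC377F (21 bits → U+C377F).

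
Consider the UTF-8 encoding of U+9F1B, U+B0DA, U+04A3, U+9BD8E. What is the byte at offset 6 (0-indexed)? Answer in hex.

U+9F1B → 3-byte form E9 BC 9B at offsets 0–2.
U+B0DA → 3-byte form EB 83 9A at offsets 3–5.
U+04A3 → 2-byte form D2 A3 at offsets 6–7.
Offset 6 falls in char 3's range; it's byte 1 of D2 A3 = 0xD2.

0xD2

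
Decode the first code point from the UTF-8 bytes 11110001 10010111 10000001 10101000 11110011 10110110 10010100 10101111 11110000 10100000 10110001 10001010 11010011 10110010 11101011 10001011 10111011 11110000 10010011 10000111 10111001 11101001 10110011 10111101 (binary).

Offset 0: leading byte 0xF1 = 11110001 → 4-byte char #1 = F1 97 81 A8.
Leading byte 0xF1 = 11110001 matches 11110xxx → 4-byte sequence.
Byte 1: 0xF1 = 11110001, payload 001 (3 bits).
Byte 2: 0x97 = 10010111 (10xxxxxx ✓), payload 010111.
Byte 3: 0x81 = 10000001 (10xxxxxx ✓), payload 000001.
Byte 4: 0xA8 = 10101000 (10xxxxxx ✓), payload 101000.
Concatenate: 001010111000001101000 = 0x57068 (21 bits → U+57068).

U+57068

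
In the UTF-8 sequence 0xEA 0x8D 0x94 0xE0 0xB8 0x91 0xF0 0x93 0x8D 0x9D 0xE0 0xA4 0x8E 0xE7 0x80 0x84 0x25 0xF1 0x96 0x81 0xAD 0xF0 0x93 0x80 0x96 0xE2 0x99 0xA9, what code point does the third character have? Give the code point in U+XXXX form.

Offset 0: leading byte 0xEA = 11101010 → 3-byte char #1 = EA 8D 94.
Offset 3: leading byte 0xE0 = 11100000 → 3-byte char #2 = E0 B8 91.
Offset 6: leading byte 0xF0 = 11110000 → 4-byte char #3 = F0 93 8D 9D.
Leading byte 0xF0 = 11110000 matches 11110xxx → 4-byte sequence.
Byte 1: 0xF0 = 11110000, payload 000 (3 bits).
Byte 2: 0x93 = 10010011 (10xxxxxx ✓), payload 010011.
Byte 3: 0x8D = 10001101 (10xxxxxx ✓), payload 001101.
Byte 4: 0x9D = 10011101 (10xxxxxx ✓), payload 011101.
Concatenate: 000010011001101011101 = 0x1335D (21 bits → U+1335D).

U+1335D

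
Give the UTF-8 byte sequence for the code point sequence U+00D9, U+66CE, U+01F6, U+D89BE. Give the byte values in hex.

U+00D9: 2-byte form → C3 99.
U+66CE: 3-byte form → E6 9B 8E.
U+01F6: 2-byte form → C7 B6.
U+D89BE: 4-byte form → F3 98 A6 BE.
Concatenated (11 bytes): C3 99 E6 9B 8E C7 B6 F3 98 A6 BE.

C3 99 E6 9B 8E C7 B6 F3 98 A6 BE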